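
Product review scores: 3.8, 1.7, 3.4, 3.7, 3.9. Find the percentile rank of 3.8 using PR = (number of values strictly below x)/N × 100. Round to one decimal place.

60.0

N = 5.
Strictly below 3.8: 3. Equal to 3.8: 1.
PR = 3/5 × 100 = 60.0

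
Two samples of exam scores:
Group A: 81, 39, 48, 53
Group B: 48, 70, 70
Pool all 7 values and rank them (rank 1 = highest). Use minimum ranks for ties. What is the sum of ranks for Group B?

9

Sorted (descending): 81, 70, 70, 53, 48, 48, 39
The 2 values of 70 occupy positions 2–3 → each gets rank 2.
The 2 values of 48 occupy positions 5–6 → each gets rank 5.
Group B values → pooled ranks: 48→5, 70→2, 70→2
Rank sum = 5 + 2 + 2 = 9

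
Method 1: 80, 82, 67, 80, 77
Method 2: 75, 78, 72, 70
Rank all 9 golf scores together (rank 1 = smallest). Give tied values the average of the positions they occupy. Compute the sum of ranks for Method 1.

30

Sorted (ascending): 67, 70, 72, 75, 77, 78, 80, 80, 82
The 2 values of 80 occupy positions 7–8 → average rank (7+8)/2 = 7.5.
Method 1 values → pooled ranks: 80→7.5, 82→9, 67→1, 80→7.5, 77→5
Rank sum = 7.5 + 9 + 1 + 7.5 + 5 = 30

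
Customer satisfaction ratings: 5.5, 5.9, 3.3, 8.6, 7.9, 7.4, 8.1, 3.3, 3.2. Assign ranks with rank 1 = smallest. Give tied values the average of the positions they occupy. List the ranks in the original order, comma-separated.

Sorted (ascending): 3.2, 3.3, 3.3, 5.5, 5.9, 7.4, 7.9, 8.1, 8.6
The 2 values of 3.3 occupy positions 2–3 → average rank (2+3)/2 = 2.5.

4, 5, 2.5, 9, 7, 6, 8, 2.5, 1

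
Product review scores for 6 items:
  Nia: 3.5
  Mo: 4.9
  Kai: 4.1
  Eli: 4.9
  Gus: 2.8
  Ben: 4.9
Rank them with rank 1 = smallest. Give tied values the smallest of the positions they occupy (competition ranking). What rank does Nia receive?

Sorted (ascending): 2.8, 3.5, 4.1, 4.9, 4.9, 4.9
The 3 values of 4.9 occupy positions 4–6 → each gets rank 4.
Nia has value 3.5 → rank 2.

2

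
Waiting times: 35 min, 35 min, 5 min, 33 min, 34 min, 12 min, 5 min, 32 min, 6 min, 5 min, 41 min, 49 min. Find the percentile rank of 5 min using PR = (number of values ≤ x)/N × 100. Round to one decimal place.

N = 12.
Strictly below 5: 0. Equal to 5: 3.
PR = 3/12 × 100 = 25.0

25.0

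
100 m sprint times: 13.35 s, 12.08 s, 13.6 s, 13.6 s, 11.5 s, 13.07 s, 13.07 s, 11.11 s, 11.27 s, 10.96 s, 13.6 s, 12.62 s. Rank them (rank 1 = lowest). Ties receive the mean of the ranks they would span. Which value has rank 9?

Sorted (ascending): 10.96, 11.11, 11.27, 11.5, 12.08, 12.62, 13.07, 13.07, 13.35, 13.6, 13.6, 13.6
The 2 values of 13.07 occupy positions 7–8 → average rank (7+8)/2 = 7.5.
The 3 values of 13.6 occupy positions 10–12 → average rank 11.
Rank 9 → value 13.35.

13.35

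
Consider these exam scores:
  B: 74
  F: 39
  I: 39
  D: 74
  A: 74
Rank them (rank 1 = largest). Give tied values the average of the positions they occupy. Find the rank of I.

Sorted (descending): 74, 74, 74, 39, 39
The 3 values of 74 occupy positions 1–3 → average rank 2.
The 2 values of 39 occupy positions 4–5 → average rank (4+5)/2 = 4.5.
I has value 39 → rank 4.5.

4.5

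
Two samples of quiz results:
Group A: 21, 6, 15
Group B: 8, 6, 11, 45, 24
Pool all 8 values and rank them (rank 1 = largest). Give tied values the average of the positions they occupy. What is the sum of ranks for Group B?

Sorted (descending): 45, 24, 21, 15, 11, 8, 6, 6
The 2 values of 6 occupy positions 7–8 → average rank (7+8)/2 = 7.5.
Group B values → pooled ranks: 8→6, 6→7.5, 11→5, 45→1, 24→2
Rank sum = 6 + 7.5 + 5 + 1 + 2 = 21.5

21.5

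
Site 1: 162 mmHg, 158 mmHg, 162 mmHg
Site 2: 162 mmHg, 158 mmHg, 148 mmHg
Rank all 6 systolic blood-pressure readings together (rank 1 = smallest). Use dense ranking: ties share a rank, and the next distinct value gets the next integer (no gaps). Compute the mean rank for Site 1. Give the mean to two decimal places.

2.67

Sorted (ascending): 148, 158, 158, 162, 162, 162
The 2 values of 158 share dense rank 2.
The 3 values of 162 share dense rank 3.
Remaining distinct values take the next consecutive integers.
Site 1 values → pooled ranks: 162→3, 158→2, 162→3
Mean rank = (3 + 2 + 3) / 3 = 2.67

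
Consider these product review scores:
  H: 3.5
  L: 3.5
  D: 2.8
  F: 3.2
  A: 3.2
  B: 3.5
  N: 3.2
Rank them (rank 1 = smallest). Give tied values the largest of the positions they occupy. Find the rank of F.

4

Sorted (ascending): 2.8, 3.2, 3.2, 3.2, 3.5, 3.5, 3.5
The 3 values of 3.2 occupy positions 2–4 → each gets rank 4.
The 3 values of 3.5 occupy positions 5–7 → each gets rank 7.
F has value 3.2 → rank 4.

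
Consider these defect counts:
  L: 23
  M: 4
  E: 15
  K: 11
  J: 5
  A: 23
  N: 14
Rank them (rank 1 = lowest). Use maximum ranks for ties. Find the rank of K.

3

Sorted (ascending): 4, 5, 11, 14, 15, 23, 23
The 2 values of 23 occupy positions 6–7 → each gets rank 7.
K has value 11 → rank 3.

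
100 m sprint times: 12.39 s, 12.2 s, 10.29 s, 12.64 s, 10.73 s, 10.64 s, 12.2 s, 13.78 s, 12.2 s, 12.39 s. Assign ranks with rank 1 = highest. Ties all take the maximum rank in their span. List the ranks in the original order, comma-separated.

Sorted (descending): 13.78, 12.64, 12.39, 12.39, 12.2, 12.2, 12.2, 10.73, 10.64, 10.29
The 2 values of 12.39 occupy positions 3–4 → each gets rank 4.
The 3 values of 12.2 occupy positions 5–7 → each gets rank 7.

4, 7, 10, 2, 8, 9, 7, 1, 7, 4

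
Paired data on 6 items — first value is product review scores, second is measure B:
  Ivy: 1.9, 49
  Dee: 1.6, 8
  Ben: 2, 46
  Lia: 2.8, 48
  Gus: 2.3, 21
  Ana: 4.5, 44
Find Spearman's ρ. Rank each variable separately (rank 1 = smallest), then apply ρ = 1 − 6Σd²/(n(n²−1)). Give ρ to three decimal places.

0.143

Ranks of variable 1: 2, 1, 3, 5, 4, 6
Ranks of variable 2: 6, 1, 4, 5, 2, 3
d = r₁ − r₂: -4, 0, -1, 0, 2, 3
d²: 16, 0, 1, 0, 4, 9; Σd² = 30
ρ = 1 − 6·30/(6·35) = 1 − 180/210 = 0.143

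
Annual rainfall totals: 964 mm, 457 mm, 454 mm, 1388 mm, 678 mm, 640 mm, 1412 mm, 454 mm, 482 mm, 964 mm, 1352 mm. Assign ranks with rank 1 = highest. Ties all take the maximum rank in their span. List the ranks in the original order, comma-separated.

Sorted (descending): 1412, 1388, 1352, 964, 964, 678, 640, 482, 457, 454, 454
The 2 values of 964 occupy positions 4–5 → each gets rank 5.
The 2 values of 454 occupy positions 10–11 → each gets rank 11.

5, 9, 11, 2, 6, 7, 1, 11, 8, 5, 3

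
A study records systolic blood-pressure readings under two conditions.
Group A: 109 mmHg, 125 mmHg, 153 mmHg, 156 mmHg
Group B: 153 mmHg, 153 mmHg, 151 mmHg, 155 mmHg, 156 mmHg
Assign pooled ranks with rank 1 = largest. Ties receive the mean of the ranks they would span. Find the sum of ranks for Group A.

23.5

Sorted (descending): 156, 156, 155, 153, 153, 153, 151, 125, 109
The 2 values of 156 occupy positions 1–2 → average rank (1+2)/2 = 1.5.
The 3 values of 153 occupy positions 4–6 → average rank 5.
Group A values → pooled ranks: 109→9, 125→8, 153→5, 156→1.5
Rank sum = 9 + 8 + 5 + 1.5 = 23.5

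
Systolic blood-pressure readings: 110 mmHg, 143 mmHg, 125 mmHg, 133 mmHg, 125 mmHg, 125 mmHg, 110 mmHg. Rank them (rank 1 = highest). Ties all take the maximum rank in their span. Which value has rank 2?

Sorted (descending): 143, 133, 125, 125, 125, 110, 110
The 3 values of 125 occupy positions 3–5 → each gets rank 5.
The 2 values of 110 occupy positions 6–7 → each gets rank 7.
Rank 2 → value 133.

133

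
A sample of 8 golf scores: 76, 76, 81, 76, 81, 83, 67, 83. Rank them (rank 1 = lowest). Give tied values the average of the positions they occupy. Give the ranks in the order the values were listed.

Sorted (ascending): 67, 76, 76, 76, 81, 81, 83, 83
The 3 values of 76 occupy positions 2–4 → average rank 3.
The 2 values of 81 occupy positions 5–6 → average rank (5+6)/2 = 5.5.
The 2 values of 83 occupy positions 7–8 → average rank (7+8)/2 = 7.5.

3, 3, 5.5, 3, 5.5, 7.5, 1, 7.5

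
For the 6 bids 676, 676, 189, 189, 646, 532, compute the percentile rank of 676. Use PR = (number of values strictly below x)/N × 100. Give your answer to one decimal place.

N = 6.
Strictly below 676: 4. Equal to 676: 2.
PR = 4/6 × 100 = 66.7

66.7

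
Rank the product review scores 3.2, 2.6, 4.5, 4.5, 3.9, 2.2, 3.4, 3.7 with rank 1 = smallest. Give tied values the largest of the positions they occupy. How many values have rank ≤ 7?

Sorted (ascending): 2.2, 2.6, 3.2, 3.4, 3.7, 3.9, 4.5, 4.5
The 2 values of 4.5 occupy positions 7–8 → each gets rank 8.
Ranks ≤ 7: {1, 2, 3, 4, 5, 6} → 6 values.

6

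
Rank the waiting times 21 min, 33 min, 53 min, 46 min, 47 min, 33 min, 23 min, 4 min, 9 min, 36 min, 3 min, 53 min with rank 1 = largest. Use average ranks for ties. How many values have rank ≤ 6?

Sorted (descending): 53, 53, 47, 46, 36, 33, 33, 23, 21, 9, 4, 3
The 2 values of 53 occupy positions 1–2 → average rank (1+2)/2 = 1.5.
The 2 values of 33 occupy positions 6–7 → average rank (6+7)/2 = 6.5.
Ranks ≤ 6: {1.5, 1.5, 3, 4, 5} → 5 values.

5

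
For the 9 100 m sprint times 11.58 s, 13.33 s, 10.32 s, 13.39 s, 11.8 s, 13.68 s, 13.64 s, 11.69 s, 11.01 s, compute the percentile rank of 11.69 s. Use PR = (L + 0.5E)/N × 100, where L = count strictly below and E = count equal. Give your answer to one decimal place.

N = 9.
Strictly below 11.69: 3. Equal to 11.69: 1.
PR = (3 + 0.5·1)/9 × 100 = 38.9

38.9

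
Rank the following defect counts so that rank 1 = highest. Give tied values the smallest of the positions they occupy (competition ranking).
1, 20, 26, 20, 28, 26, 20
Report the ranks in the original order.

Sorted (descending): 28, 26, 26, 20, 20, 20, 1
The 2 values of 26 occupy positions 2–3 → each gets rank 2.
The 3 values of 20 occupy positions 4–6 → each gets rank 4.

7, 4, 2, 4, 1, 2, 4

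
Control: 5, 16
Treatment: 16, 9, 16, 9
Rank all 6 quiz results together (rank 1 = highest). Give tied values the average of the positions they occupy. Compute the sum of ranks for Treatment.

Sorted (descending): 16, 16, 16, 9, 9, 5
The 3 values of 16 occupy positions 1–3 → average rank 2.
The 2 values of 9 occupy positions 4–5 → average rank (4+5)/2 = 4.5.
Treatment values → pooled ranks: 16→2, 9→4.5, 16→2, 9→4.5
Rank sum = 2 + 4.5 + 2 + 4.5 = 13

13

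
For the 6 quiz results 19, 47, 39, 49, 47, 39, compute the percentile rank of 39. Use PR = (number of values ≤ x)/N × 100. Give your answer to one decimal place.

50.0

N = 6.
Strictly below 39: 1. Equal to 39: 2.
PR = 3/6 × 100 = 50.0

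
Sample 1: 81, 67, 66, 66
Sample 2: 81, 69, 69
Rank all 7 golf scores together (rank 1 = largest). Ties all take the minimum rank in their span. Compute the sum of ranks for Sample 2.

7

Sorted (descending): 81, 81, 69, 69, 67, 66, 66
The 2 values of 81 occupy positions 1–2 → each gets rank 1.
The 2 values of 69 occupy positions 3–4 → each gets rank 3.
The 2 values of 66 occupy positions 6–7 → each gets rank 6.
Sample 2 values → pooled ranks: 81→1, 69→3, 69→3
Rank sum = 1 + 3 + 3 = 7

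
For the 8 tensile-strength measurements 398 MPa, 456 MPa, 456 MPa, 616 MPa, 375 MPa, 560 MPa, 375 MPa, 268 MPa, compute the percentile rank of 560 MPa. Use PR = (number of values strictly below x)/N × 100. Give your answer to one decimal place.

75.0

N = 8.
Strictly below 560: 6. Equal to 560: 1.
PR = 6/8 × 100 = 75.0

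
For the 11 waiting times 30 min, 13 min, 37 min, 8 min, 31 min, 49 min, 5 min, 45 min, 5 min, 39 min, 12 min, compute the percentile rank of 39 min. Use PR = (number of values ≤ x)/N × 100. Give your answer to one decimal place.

81.8

N = 11.
Strictly below 39: 8. Equal to 39: 1.
PR = 9/11 × 100 = 81.8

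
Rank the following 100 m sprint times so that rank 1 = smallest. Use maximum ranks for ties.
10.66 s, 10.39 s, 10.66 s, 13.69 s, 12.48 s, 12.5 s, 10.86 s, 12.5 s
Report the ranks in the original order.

3, 1, 3, 8, 5, 7, 4, 7

Sorted (ascending): 10.39, 10.66, 10.66, 10.86, 12.48, 12.5, 12.5, 13.69
The 2 values of 10.66 occupy positions 2–3 → each gets rank 3.
The 2 values of 12.5 occupy positions 6–7 → each gets rank 7.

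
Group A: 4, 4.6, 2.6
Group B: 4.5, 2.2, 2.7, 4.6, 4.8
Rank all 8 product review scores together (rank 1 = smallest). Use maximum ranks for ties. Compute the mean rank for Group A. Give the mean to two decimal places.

4.33

Sorted (ascending): 2.2, 2.6, 2.7, 4, 4.5, 4.6, 4.6, 4.8
The 2 values of 4.6 occupy positions 6–7 → each gets rank 7.
Group A values → pooled ranks: 4→4, 4.6→7, 2.6→2
Mean rank = (4 + 7 + 2) / 3 = 4.33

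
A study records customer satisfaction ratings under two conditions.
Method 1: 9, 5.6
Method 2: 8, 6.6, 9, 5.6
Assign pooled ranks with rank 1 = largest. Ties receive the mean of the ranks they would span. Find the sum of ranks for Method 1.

Sorted (descending): 9, 9, 8, 6.6, 5.6, 5.6
The 2 values of 9 occupy positions 1–2 → average rank (1+2)/2 = 1.5.
The 2 values of 5.6 occupy positions 5–6 → average rank (5+6)/2 = 5.5.
Method 1 values → pooled ranks: 9→1.5, 5.6→5.5
Rank sum = 1.5 + 5.5 = 7

7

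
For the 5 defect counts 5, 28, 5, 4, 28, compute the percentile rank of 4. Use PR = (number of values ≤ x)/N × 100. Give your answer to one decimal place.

N = 5.
Strictly below 4: 0. Equal to 4: 1.
PR = 1/5 × 100 = 20.0

20.0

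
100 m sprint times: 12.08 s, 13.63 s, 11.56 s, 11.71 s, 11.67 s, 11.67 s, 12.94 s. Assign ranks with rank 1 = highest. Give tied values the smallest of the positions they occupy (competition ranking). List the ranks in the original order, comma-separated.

3, 1, 7, 4, 5, 5, 2

Sorted (descending): 13.63, 12.94, 12.08, 11.71, 11.67, 11.67, 11.56
The 2 values of 11.67 occupy positions 5–6 → each gets rank 5.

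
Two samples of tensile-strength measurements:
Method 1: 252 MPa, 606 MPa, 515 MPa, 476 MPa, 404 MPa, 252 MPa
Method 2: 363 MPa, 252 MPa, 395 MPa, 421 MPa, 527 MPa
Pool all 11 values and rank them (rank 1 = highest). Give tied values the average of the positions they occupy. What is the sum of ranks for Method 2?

32

Sorted (descending): 606, 527, 515, 476, 421, 404, 395, 363, 252, 252, 252
The 3 values of 252 occupy positions 9–11 → average rank 10.
Method 2 values → pooled ranks: 363→8, 252→10, 395→7, 421→5, 527→2
Rank sum = 8 + 10 + 7 + 5 + 2 = 32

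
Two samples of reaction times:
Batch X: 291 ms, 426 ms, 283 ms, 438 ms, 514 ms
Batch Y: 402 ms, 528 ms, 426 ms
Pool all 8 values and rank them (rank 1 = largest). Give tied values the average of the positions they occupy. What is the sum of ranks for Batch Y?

Sorted (descending): 528, 514, 438, 426, 426, 402, 291, 283
The 2 values of 426 occupy positions 4–5 → average rank (4+5)/2 = 4.5.
Batch Y values → pooled ranks: 402→6, 528→1, 426→4.5
Rank sum = 6 + 1 + 4.5 = 11.5

11.5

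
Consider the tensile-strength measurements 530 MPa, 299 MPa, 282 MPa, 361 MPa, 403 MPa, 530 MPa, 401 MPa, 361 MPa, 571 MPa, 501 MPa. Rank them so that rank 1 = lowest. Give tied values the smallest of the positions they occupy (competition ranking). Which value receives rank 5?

Sorted (ascending): 282, 299, 361, 361, 401, 403, 501, 530, 530, 571
The 2 values of 361 occupy positions 3–4 → each gets rank 3.
The 2 values of 530 occupy positions 8–9 → each gets rank 8.
Rank 5 → value 401.

401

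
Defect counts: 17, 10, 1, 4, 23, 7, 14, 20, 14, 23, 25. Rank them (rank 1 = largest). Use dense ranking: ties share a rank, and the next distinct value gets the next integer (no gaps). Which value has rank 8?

Sorted (descending): 25, 23, 23, 20, 17, 14, 14, 10, 7, 4, 1
The 2 values of 23 share dense rank 2.
The 2 values of 14 share dense rank 5.
Remaining distinct values take the next consecutive integers.
Rank 8 → value 4.

4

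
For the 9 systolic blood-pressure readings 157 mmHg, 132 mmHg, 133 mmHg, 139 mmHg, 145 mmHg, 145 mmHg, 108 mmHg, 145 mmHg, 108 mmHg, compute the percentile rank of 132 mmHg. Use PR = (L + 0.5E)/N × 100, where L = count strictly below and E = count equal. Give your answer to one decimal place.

27.8

N = 9.
Strictly below 132: 2. Equal to 132: 1.
PR = (2 + 0.5·1)/9 × 100 = 27.8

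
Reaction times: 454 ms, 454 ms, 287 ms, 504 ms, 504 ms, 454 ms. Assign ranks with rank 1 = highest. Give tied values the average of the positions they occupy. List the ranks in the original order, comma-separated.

Sorted (descending): 504, 504, 454, 454, 454, 287
The 2 values of 504 occupy positions 1–2 → average rank (1+2)/2 = 1.5.
The 3 values of 454 occupy positions 3–5 → average rank 4.

4, 4, 6, 1.5, 1.5, 4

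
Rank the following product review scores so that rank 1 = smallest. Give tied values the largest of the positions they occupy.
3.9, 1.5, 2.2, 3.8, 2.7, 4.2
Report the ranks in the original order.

5, 1, 2, 4, 3, 6

Sorted (ascending): 1.5, 2.2, 2.7, 3.8, 3.9, 4.2
No ties — each value takes its position as its rank.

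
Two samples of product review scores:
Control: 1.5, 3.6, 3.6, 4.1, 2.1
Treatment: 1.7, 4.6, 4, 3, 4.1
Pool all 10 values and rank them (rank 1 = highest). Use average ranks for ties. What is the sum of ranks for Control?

Sorted (descending): 4.6, 4.1, 4.1, 4, 3.6, 3.6, 3, 2.1, 1.7, 1.5
The 2 values of 4.1 occupy positions 2–3 → average rank (2+3)/2 = 2.5.
The 2 values of 3.6 occupy positions 5–6 → average rank (5+6)/2 = 5.5.
Control values → pooled ranks: 1.5→10, 3.6→5.5, 3.6→5.5, 4.1→2.5, 2.1→8
Rank sum = 10 + 5.5 + 5.5 + 2.5 + 8 = 31.5

31.5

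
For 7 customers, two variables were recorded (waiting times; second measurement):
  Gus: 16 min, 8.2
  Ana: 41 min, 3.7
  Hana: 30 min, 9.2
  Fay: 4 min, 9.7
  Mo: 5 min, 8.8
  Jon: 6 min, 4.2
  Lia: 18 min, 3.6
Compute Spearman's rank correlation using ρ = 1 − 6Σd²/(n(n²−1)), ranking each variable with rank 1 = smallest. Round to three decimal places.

-0.536

Ranks of variable 1: 4, 7, 6, 1, 2, 3, 5
Ranks of variable 2: 4, 2, 6, 7, 5, 3, 1
d = r₁ − r₂: 0, 5, 0, -6, -3, 0, 4
d²: 0, 25, 0, 36, 9, 0, 16; Σd² = 86
ρ = 1 − 6·86/(7·48) = 1 − 516/336 = -0.536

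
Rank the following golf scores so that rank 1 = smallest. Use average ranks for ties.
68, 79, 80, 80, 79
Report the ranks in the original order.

Sorted (ascending): 68, 79, 79, 80, 80
The 2 values of 79 occupy positions 2–3 → average rank (2+3)/2 = 2.5.
The 2 values of 80 occupy positions 4–5 → average rank (4+5)/2 = 4.5.

1, 2.5, 4.5, 4.5, 2.5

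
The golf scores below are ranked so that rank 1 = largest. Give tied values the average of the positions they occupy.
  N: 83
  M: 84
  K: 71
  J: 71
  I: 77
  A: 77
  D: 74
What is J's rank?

Sorted (descending): 84, 83, 77, 77, 74, 71, 71
The 2 values of 77 occupy positions 3–4 → average rank (3+4)/2 = 3.5.
The 2 values of 71 occupy positions 6–7 → average rank (6+7)/2 = 6.5.
J has value 71 → rank 6.5.

6.5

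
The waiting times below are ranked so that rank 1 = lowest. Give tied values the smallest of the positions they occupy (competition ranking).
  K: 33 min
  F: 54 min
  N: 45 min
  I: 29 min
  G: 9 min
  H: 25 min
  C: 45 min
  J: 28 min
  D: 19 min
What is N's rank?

Sorted (ascending): 9, 19, 25, 28, 29, 33, 45, 45, 54
The 2 values of 45 occupy positions 7–8 → each gets rank 7.
N has value 45 min → rank 7.

7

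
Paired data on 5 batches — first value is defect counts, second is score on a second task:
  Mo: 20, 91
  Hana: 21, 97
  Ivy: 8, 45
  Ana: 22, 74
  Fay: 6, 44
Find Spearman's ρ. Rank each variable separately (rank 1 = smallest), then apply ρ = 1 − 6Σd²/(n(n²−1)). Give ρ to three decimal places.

Ranks of variable 1: 3, 4, 2, 5, 1
Ranks of variable 2: 4, 5, 2, 3, 1
d = r₁ − r₂: -1, -1, 0, 2, 0
d²: 1, 1, 0, 4, 0; Σd² = 6
ρ = 1 − 6·6/(5·24) = 1 − 36/120 = 0.700

0.700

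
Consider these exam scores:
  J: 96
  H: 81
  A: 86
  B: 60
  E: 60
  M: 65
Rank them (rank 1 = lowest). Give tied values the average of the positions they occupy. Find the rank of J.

Sorted (ascending): 60, 60, 65, 81, 86, 96
The 2 values of 60 occupy positions 1–2 → average rank (1+2)/2 = 1.5.
J has value 96 → rank 6.

6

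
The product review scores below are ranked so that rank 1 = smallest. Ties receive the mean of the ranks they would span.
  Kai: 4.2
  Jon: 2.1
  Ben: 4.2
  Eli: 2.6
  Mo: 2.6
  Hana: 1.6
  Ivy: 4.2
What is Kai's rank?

6

Sorted (ascending): 1.6, 2.1, 2.6, 2.6, 4.2, 4.2, 4.2
The 2 values of 2.6 occupy positions 3–4 → average rank (3+4)/2 = 3.5.
The 3 values of 4.2 occupy positions 5–7 → average rank 6.
Kai has value 4.2 → rank 6.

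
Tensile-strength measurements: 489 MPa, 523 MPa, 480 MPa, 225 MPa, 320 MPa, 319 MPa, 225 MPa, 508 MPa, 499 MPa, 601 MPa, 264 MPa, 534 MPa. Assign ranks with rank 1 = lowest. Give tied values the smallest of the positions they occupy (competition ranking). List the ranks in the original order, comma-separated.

Sorted (ascending): 225, 225, 264, 319, 320, 480, 489, 499, 508, 523, 534, 601
The 2 values of 225 occupy positions 1–2 → each gets rank 1.

7, 10, 6, 1, 5, 4, 1, 9, 8, 12, 3, 11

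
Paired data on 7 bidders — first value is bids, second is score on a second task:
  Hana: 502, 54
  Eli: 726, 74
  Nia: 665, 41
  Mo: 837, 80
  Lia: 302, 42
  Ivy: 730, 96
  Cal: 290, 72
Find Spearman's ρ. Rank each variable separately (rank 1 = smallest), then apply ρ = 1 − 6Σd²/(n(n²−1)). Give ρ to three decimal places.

0.643

Ranks of variable 1: 3, 5, 4, 7, 2, 6, 1
Ranks of variable 2: 3, 5, 1, 6, 2, 7, 4
d = r₁ − r₂: 0, 0, 3, 1, 0, -1, -3
d²: 0, 0, 9, 1, 0, 1, 9; Σd² = 20
ρ = 1 − 6·20/(7·48) = 1 − 120/336 = 0.643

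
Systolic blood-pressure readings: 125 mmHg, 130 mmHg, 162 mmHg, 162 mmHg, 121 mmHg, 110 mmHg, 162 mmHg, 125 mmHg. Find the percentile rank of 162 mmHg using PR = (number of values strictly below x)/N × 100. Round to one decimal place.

N = 8.
Strictly below 162: 5. Equal to 162: 3.
PR = 5/8 × 100 = 62.5

62.5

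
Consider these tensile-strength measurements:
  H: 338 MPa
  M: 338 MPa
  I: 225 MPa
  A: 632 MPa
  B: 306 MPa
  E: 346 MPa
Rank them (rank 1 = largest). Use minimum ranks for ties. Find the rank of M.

3

Sorted (descending): 632, 346, 338, 338, 306, 225
The 2 values of 338 occupy positions 3–4 → each gets rank 3.
M has value 338 MPa → rank 3.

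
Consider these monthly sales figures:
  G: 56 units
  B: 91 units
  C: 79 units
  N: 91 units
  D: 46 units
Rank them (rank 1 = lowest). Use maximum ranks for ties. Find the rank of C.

Sorted (ascending): 46, 56, 79, 91, 91
The 2 values of 91 occupy positions 4–5 → each gets rank 5.
C has value 79 units → rank 3.

3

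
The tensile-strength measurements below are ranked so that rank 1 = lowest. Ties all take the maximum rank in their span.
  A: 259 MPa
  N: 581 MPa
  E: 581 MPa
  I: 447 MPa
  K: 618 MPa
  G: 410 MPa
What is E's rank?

Sorted (ascending): 259, 410, 447, 581, 581, 618
The 2 values of 581 occupy positions 4–5 → each gets rank 5.
E has value 581 MPa → rank 5.

5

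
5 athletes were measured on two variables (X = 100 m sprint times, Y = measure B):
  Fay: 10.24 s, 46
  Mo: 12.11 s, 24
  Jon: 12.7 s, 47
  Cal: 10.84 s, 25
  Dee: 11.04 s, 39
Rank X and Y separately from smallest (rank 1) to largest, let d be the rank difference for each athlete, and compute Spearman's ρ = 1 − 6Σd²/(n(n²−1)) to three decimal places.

0.100

Ranks of variable 1: 1, 4, 5, 2, 3
Ranks of variable 2: 4, 1, 5, 2, 3
d = r₁ − r₂: -3, 3, 0, 0, 0
d²: 9, 9, 0, 0, 0; Σd² = 18
ρ = 1 − 6·18/(5·24) = 1 − 108/120 = 0.100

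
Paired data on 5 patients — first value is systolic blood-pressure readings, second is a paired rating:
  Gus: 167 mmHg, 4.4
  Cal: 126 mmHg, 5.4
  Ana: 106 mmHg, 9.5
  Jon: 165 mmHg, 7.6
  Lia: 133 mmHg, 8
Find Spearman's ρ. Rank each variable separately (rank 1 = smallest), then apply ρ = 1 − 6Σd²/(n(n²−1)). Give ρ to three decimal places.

-0.700

Ranks of variable 1: 5, 2, 1, 4, 3
Ranks of variable 2: 1, 2, 5, 3, 4
d = r₁ − r₂: 4, 0, -4, 1, -1
d²: 16, 0, 16, 1, 1; Σd² = 34
ρ = 1 − 6·34/(5·24) = 1 − 204/120 = -0.700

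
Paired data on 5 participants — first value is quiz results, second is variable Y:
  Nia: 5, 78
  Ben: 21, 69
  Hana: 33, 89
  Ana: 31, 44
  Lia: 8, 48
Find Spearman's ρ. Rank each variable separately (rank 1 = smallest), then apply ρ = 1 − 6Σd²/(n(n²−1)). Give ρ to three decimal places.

Ranks of variable 1: 1, 3, 5, 4, 2
Ranks of variable 2: 4, 3, 5, 1, 2
d = r₁ − r₂: -3, 0, 0, 3, 0
d²: 9, 0, 0, 9, 0; Σd² = 18
ρ = 1 − 6·18/(5·24) = 1 − 108/120 = 0.100

0.100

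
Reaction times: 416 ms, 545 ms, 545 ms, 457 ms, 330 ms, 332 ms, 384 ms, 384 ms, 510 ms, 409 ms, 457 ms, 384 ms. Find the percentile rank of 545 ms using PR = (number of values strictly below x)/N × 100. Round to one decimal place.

83.3

N = 12.
Strictly below 545: 10. Equal to 545: 2.
PR = 10/12 × 100 = 83.3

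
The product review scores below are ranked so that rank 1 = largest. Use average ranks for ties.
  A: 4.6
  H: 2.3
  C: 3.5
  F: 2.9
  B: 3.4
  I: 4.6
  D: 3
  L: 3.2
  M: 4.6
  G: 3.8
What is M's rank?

Sorted (descending): 4.6, 4.6, 4.6, 3.8, 3.5, 3.4, 3.2, 3, 2.9, 2.3
The 3 values of 4.6 occupy positions 1–3 → average rank 2.
M has value 4.6 → rank 2.

2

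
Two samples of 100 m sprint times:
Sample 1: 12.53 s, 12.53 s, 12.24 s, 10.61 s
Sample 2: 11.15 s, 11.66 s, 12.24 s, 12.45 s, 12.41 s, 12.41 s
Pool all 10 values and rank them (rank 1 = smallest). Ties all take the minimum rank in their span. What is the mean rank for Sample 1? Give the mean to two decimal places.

5.75

Sorted (ascending): 10.61, 11.15, 11.66, 12.24, 12.24, 12.41, 12.41, 12.45, 12.53, 12.53
The 2 values of 12.24 occupy positions 4–5 → each gets rank 4.
The 2 values of 12.41 occupy positions 6–7 → each gets rank 6.
The 2 values of 12.53 occupy positions 9–10 → each gets rank 9.
Sample 1 values → pooled ranks: 12.53→9, 12.53→9, 12.24→4, 10.61→1
Mean rank = (9 + 9 + 4 + 1) / 4 = 5.75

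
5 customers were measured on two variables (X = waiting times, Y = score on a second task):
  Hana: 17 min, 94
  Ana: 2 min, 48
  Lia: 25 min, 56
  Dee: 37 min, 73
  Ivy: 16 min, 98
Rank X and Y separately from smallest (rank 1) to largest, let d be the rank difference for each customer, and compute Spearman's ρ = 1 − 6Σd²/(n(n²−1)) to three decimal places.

0.100

Ranks of variable 1: 3, 1, 4, 5, 2
Ranks of variable 2: 4, 1, 2, 3, 5
d = r₁ − r₂: -1, 0, 2, 2, -3
d²: 1, 0, 4, 4, 9; Σd² = 18
ρ = 1 − 6·18/(5·24) = 1 − 108/120 = 0.100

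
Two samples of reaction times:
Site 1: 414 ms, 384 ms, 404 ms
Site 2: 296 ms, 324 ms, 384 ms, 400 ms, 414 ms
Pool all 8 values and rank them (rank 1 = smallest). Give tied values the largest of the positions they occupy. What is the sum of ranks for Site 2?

Sorted (ascending): 296, 324, 384, 384, 400, 404, 414, 414
The 2 values of 384 occupy positions 3–4 → each gets rank 4.
The 2 values of 414 occupy positions 7–8 → each gets rank 8.
Site 2 values → pooled ranks: 296→1, 324→2, 384→4, 400→5, 414→8
Rank sum = 1 + 2 + 4 + 5 + 8 = 20

20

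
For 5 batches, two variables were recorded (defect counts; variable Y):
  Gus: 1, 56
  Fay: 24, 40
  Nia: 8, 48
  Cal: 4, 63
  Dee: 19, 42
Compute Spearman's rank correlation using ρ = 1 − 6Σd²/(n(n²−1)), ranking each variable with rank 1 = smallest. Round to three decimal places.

-0.900

Ranks of variable 1: 1, 5, 3, 2, 4
Ranks of variable 2: 4, 1, 3, 5, 2
d = r₁ − r₂: -3, 4, 0, -3, 2
d²: 9, 16, 0, 9, 4; Σd² = 38
ρ = 1 − 6·38/(5·24) = 1 − 228/120 = -0.900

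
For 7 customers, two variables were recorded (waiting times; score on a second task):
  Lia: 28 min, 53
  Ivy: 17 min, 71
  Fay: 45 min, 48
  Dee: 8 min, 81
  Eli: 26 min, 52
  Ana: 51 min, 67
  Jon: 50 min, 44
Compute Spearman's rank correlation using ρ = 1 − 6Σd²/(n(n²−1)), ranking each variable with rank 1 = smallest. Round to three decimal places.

Ranks of variable 1: 4, 2, 5, 1, 3, 7, 6
Ranks of variable 2: 4, 6, 2, 7, 3, 5, 1
d = r₁ − r₂: 0, -4, 3, -6, 0, 2, 5
d²: 0, 16, 9, 36, 0, 4, 25; Σd² = 90
ρ = 1 − 6·90/(7·48) = 1 − 540/336 = -0.607

-0.607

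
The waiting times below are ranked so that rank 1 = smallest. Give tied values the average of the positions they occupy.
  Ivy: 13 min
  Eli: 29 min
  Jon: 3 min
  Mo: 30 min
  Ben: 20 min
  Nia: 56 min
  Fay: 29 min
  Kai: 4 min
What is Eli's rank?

5.5

Sorted (ascending): 3, 4, 13, 20, 29, 29, 30, 56
The 2 values of 29 occupy positions 5–6 → average rank (5+6)/2 = 5.5.
Eli has value 29 min → rank 5.5.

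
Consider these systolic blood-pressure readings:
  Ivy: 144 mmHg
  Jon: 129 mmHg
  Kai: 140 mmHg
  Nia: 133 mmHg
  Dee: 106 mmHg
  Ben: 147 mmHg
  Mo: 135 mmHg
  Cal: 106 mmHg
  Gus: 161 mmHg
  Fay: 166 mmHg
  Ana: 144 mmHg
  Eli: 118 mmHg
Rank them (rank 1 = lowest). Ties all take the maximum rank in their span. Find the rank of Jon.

4

Sorted (ascending): 106, 106, 118, 129, 133, 135, 140, 144, 144, 147, 161, 166
The 2 values of 106 occupy positions 1–2 → each gets rank 2.
The 2 values of 144 occupy positions 8–9 → each gets rank 9.
Jon has value 129 mmHg → rank 4.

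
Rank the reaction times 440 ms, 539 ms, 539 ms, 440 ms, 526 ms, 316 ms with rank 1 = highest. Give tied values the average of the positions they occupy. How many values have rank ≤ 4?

3

Sorted (descending): 539, 539, 526, 440, 440, 316
The 2 values of 539 occupy positions 1–2 → average rank (1+2)/2 = 1.5.
The 2 values of 440 occupy positions 4–5 → average rank (4+5)/2 = 4.5.
Ranks ≤ 4: {1.5, 1.5, 3} → 3 values.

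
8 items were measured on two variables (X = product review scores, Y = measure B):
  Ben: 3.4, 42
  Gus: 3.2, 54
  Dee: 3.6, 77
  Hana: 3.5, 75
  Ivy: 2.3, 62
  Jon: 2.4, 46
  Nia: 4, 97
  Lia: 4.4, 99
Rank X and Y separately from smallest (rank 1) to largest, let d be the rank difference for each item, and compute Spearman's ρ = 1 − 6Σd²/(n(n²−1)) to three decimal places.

Ranks of variable 1: 4, 3, 6, 5, 1, 2, 7, 8
Ranks of variable 2: 1, 3, 6, 5, 4, 2, 7, 8
d = r₁ − r₂: 3, 0, 0, 0, -3, 0, 0, 0
d²: 9, 0, 0, 0, 9, 0, 0, 0; Σd² = 18
ρ = 1 − 6·18/(8·63) = 1 − 108/504 = 0.786

0.786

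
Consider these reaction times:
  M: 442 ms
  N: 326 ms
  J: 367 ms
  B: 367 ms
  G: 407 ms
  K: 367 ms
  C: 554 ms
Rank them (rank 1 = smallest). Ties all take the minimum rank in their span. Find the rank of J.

2

Sorted (ascending): 326, 367, 367, 367, 407, 442, 554
The 3 values of 367 occupy positions 2–4 → each gets rank 2.
J has value 367 ms → rank 2.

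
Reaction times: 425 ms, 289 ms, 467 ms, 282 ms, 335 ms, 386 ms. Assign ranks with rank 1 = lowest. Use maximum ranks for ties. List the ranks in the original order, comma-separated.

Sorted (ascending): 282, 289, 335, 386, 425, 467
No ties — each value takes its position as its rank.

5, 2, 6, 1, 3, 4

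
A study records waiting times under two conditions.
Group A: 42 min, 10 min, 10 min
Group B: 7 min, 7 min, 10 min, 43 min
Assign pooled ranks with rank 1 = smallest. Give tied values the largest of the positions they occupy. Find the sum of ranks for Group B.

16

Sorted (ascending): 7, 7, 10, 10, 10, 42, 43
The 2 values of 7 occupy positions 1–2 → each gets rank 2.
The 3 values of 10 occupy positions 3–5 → each gets rank 5.
Group B values → pooled ranks: 7→2, 7→2, 10→5, 43→7
Rank sum = 2 + 2 + 5 + 7 = 16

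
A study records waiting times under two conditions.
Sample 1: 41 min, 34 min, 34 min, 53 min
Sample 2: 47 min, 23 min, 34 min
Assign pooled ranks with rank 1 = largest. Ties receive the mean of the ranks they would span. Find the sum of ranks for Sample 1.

Sorted (descending): 53, 47, 41, 34, 34, 34, 23
The 3 values of 34 occupy positions 4–6 → average rank 5.
Sample 1 values → pooled ranks: 41→3, 34→5, 34→5, 53→1
Rank sum = 3 + 5 + 5 + 1 = 14

14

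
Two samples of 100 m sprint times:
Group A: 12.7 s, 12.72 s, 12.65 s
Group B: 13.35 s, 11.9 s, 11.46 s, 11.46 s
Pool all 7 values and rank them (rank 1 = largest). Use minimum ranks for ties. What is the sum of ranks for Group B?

18

Sorted (descending): 13.35, 12.72, 12.7, 12.65, 11.9, 11.46, 11.46
The 2 values of 11.46 occupy positions 6–7 → each gets rank 6.
Group B values → pooled ranks: 13.35→1, 11.9→5, 11.46→6, 11.46→6
Rank sum = 1 + 5 + 6 + 6 = 18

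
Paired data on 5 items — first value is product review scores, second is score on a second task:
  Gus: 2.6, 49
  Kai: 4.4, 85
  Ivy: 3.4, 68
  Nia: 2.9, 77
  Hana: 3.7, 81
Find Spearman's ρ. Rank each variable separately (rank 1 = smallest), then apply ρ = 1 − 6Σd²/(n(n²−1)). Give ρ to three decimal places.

Ranks of variable 1: 1, 5, 3, 2, 4
Ranks of variable 2: 1, 5, 2, 3, 4
d = r₁ − r₂: 0, 0, 1, -1, 0
d²: 0, 0, 1, 1, 0; Σd² = 2
ρ = 1 − 6·2/(5·24) = 1 − 12/120 = 0.900

0.900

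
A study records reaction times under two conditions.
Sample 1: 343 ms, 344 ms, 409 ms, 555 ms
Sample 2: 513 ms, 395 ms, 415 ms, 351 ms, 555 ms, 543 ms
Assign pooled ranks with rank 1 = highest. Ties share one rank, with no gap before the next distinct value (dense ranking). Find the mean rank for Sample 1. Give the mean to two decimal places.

5.75

Sorted (descending): 555, 555, 543, 513, 415, 409, 395, 351, 344, 343
The 2 values of 555 share dense rank 1.
Remaining distinct values take the next consecutive integers.
Sample 1 values → pooled ranks: 343→9, 344→8, 409→5, 555→1
Mean rank = (9 + 8 + 5 + 1) / 4 = 5.75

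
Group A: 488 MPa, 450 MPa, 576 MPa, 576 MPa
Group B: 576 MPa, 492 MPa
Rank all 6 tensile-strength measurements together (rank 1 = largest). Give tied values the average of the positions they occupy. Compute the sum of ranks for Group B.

6

Sorted (descending): 576, 576, 576, 492, 488, 450
The 3 values of 576 occupy positions 1–3 → average rank 2.
Group B values → pooled ranks: 576→2, 492→4
Rank sum = 2 + 4 = 6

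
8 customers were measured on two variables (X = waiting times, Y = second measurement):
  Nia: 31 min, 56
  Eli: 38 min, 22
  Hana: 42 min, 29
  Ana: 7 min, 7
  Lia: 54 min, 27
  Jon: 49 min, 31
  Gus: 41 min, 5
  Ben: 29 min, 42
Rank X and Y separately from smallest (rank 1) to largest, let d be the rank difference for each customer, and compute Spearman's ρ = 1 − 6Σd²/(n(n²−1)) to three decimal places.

-0.024

Ranks of variable 1: 3, 4, 6, 1, 8, 7, 5, 2
Ranks of variable 2: 8, 3, 5, 2, 4, 6, 1, 7
d = r₁ − r₂: -5, 1, 1, -1, 4, 1, 4, -5
d²: 25, 1, 1, 1, 16, 1, 16, 25; Σd² = 86
ρ = 1 − 6·86/(8·63) = 1 − 516/504 = -0.024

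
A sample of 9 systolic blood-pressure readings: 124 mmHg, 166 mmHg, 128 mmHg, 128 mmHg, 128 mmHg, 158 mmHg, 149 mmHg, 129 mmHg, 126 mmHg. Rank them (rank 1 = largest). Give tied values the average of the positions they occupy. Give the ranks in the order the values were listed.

9, 1, 6, 6, 6, 2, 3, 4, 8

Sorted (descending): 166, 158, 149, 129, 128, 128, 128, 126, 124
The 3 values of 128 occupy positions 5–7 → average rank 6.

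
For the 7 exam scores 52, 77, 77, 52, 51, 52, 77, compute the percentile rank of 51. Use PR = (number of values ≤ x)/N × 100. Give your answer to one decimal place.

14.3

N = 7.
Strictly below 51: 0. Equal to 51: 1.
PR = 1/7 × 100 = 14.3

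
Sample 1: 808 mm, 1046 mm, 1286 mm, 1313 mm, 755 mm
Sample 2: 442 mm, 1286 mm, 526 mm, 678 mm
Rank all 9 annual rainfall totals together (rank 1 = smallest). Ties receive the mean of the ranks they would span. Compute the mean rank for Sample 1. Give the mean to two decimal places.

6.30

Sorted (ascending): 442, 526, 678, 755, 808, 1046, 1286, 1286, 1313
The 2 values of 1286 occupy positions 7–8 → average rank (7+8)/2 = 7.5.
Sample 1 values → pooled ranks: 808→5, 1046→6, 1286→7.5, 1313→9, 755→4
Mean rank = (5 + 6 + 7.5 + 9 + 4) / 5 = 6.30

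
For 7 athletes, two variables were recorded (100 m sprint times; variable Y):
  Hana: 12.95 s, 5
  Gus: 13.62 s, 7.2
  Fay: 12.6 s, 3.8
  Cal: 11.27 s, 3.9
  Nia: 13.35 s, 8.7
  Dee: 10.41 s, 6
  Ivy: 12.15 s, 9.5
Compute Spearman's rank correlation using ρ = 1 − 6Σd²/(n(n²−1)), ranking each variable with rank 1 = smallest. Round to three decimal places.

0.250

Ranks of variable 1: 5, 7, 4, 2, 6, 1, 3
Ranks of variable 2: 3, 5, 1, 2, 6, 4, 7
d = r₁ − r₂: 2, 2, 3, 0, 0, -3, -4
d²: 4, 4, 9, 0, 0, 9, 16; Σd² = 42
ρ = 1 − 6·42/(7·48) = 1 − 252/336 = 0.250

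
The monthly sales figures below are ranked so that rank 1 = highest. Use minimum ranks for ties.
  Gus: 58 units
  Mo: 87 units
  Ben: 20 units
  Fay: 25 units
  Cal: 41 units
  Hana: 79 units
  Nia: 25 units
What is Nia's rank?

5

Sorted (descending): 87, 79, 58, 41, 25, 25, 20
The 2 values of 25 occupy positions 5–6 → each gets rank 5.
Nia has value 25 units → rank 5.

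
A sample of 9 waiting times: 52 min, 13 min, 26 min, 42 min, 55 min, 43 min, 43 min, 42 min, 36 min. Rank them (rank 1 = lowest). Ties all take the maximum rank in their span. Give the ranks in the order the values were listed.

Sorted (ascending): 13, 26, 36, 42, 42, 43, 43, 52, 55
The 2 values of 42 occupy positions 4–5 → each gets rank 5.
The 2 values of 43 occupy positions 6–7 → each gets rank 7.

8, 1, 2, 5, 9, 7, 7, 5, 3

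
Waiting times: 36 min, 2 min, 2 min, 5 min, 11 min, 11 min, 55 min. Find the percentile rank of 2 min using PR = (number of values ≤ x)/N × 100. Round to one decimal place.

28.6

N = 7.
Strictly below 2: 0. Equal to 2: 2.
PR = 2/7 × 100 = 28.6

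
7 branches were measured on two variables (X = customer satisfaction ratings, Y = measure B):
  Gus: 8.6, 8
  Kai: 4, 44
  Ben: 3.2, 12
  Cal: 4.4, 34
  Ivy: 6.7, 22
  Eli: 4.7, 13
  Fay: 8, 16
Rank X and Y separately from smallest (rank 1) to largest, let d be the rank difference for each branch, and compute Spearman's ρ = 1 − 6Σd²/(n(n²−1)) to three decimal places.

Ranks of variable 1: 7, 2, 1, 3, 5, 4, 6
Ranks of variable 2: 1, 7, 2, 6, 5, 3, 4
d = r₁ − r₂: 6, -5, -1, -3, 0, 1, 2
d²: 36, 25, 1, 9, 0, 1, 4; Σd² = 76
ρ = 1 − 6·76/(7·48) = 1 − 456/336 = -0.357

-0.357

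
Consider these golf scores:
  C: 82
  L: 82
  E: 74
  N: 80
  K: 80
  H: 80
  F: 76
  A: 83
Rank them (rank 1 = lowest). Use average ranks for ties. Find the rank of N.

Sorted (ascending): 74, 76, 80, 80, 80, 82, 82, 83
The 3 values of 80 occupy positions 3–5 → average rank 4.
The 2 values of 82 occupy positions 6–7 → average rank (6+7)/2 = 6.5.
N has value 80 → rank 4.

4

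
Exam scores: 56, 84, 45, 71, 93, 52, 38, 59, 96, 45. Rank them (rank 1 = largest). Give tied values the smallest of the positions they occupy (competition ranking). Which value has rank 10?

Sorted (descending): 96, 93, 84, 71, 59, 56, 52, 45, 45, 38
The 2 values of 45 occupy positions 8–9 → each gets rank 8.
Rank 10 → value 38.

38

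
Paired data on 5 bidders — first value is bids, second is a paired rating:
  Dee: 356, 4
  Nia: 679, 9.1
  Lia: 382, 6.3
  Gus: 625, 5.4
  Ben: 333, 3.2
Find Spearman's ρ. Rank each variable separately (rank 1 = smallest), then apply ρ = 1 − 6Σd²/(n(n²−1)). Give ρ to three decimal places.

0.900

Ranks of variable 1: 2, 5, 3, 4, 1
Ranks of variable 2: 2, 5, 4, 3, 1
d = r₁ − r₂: 0, 0, -1, 1, 0
d²: 0, 0, 1, 1, 0; Σd² = 2
ρ = 1 − 6·2/(5·24) = 1 − 12/120 = 0.900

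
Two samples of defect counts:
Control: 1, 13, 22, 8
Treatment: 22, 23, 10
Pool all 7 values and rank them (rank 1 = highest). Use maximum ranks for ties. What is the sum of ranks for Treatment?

Sorted (descending): 23, 22, 22, 13, 10, 8, 1
The 2 values of 22 occupy positions 2–3 → each gets rank 3.
Treatment values → pooled ranks: 22→3, 23→1, 10→5
Rank sum = 3 + 1 + 5 = 9

9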